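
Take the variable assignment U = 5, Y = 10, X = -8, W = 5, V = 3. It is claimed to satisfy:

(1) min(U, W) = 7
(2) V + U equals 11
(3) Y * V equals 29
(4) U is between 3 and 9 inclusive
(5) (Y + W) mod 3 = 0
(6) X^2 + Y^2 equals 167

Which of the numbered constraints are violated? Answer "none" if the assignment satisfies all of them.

(1) min(5, 5) = 5, not 7 — does not hold.
(2) V + U = 3 + 5 = 8, not 11 — does not hold.
(3) Y * V = 10 * 3 = 30, not 29 — does not hold.
(4) U = 5 lies in [3, 9] — holds.
(5) Y + W = 15; 15 mod 3 = 0 — holds.
(6) X^2 + Y^2 = (-8)^2 + 10^2 = 64 + 100 = 164, not 167 — does not hold.

Constraints 1, 2, 3, and 6 are violated.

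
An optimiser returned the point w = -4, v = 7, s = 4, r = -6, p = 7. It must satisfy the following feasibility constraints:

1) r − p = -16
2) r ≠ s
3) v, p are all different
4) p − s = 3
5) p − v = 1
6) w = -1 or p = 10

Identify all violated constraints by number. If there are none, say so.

Violated: 1, 3, 5, 6.

1) r − p = -6 − 7 = -13, not -16 — violated.
2) r = -6, s = 4; distinct — OK.
3) v = p = 7, not all different — violated.
4) p − s = 7 − 4 = 3 — OK.
5) p − v = 7 − 7 = 0, not 1 — violated.
6) w = -4 ≠ -1 and p = 7 ≠ 10; both disjuncts false — violated.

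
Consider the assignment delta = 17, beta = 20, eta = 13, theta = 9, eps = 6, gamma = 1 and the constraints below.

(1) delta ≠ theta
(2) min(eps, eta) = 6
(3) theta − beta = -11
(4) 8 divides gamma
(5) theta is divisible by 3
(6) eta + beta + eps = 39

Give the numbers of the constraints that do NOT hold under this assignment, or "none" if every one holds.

Constraint 4 does not hold.

(1) delta = 17, theta = 9; distinct  holds
(2) min(6, 13) = 6  holds
(3) theta − beta = 9 − 20 = -11  holds
(4) 1 = 8×0 + 1, so 8 does not divide 1  fails
(5) 9 / 3 = 3, so 3 divides 9  holds
(6) eta + beta + eps = 13 + 20 + 6 = 39  holds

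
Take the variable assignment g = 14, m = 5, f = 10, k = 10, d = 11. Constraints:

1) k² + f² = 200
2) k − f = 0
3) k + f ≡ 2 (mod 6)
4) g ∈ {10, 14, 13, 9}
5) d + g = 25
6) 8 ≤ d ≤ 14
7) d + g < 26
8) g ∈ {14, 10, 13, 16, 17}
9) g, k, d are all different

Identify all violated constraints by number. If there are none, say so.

1) k² + f² = 10² + 10² = 100 + 100 = 200  holds
2) k − f = 10 − 10 = 0  holds
3) k + f = 20; 20 mod 6 = 2  holds
4) g = 14 is in {10, 14, 13, 9}  holds
5) d + g = 11 + 14 = 25  holds
6) d = 11 lies in [8, 14]  holds
7) d + g = 11 + 14 = 25; 25 < 26  holds
8) g = 14 is in {14, 10, 13, 16, 17}  holds
9) values 14, 10, 11 are pairwise distinct  holds

The assignment satisfies every constraint.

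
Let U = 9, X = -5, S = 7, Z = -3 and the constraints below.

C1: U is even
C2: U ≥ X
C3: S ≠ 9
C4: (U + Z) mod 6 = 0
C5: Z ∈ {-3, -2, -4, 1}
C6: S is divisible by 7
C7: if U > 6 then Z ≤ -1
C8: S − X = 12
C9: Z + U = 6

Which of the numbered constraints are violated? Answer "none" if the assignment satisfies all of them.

C1: U = 9 is odd — fails.
C2: U = 9, X = -5; 9 ≥ -5 — holds.
C3: S = 7, and 7 ≠ 9 — holds.
C4: U + Z = 6; 6 mod 6 = 0 — holds.
C5: Z = -3 is in {-3, -2, -4, 1} — holds.
C6: 7 / 7 = 1, so 7 divides 7 — holds.
C7: U = 9 > 6, so we need Z ≤ -1; Z = -3 ≤ -1 — holds.
C8: S − X = 7 − (-5) = 12 — holds.
C9: Z + U = -3 + 9 = 6 — holds.

Violated: 1.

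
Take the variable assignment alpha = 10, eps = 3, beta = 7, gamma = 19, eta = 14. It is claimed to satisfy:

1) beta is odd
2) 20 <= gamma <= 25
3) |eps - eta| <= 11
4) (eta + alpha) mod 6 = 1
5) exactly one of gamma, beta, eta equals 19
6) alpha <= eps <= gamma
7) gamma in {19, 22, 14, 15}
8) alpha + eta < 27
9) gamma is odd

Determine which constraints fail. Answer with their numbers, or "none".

Constraints 2, 4, 6 are violated.

1) beta = 7 is odd  ✓
2) gamma = 19 is outside [20, 25]  ✗
3) |3 - 14| = 11; 11 ≤ 11  ✓
4) eta + alpha = 24; 24 mod 6 = 0, not 1  ✗
5) gamma=19, beta=7, eta=14; 1 of them equals 19  ✓
6) values 10, 3, 19; alpha = 10 is not <= eps = 3  ✗
7) gamma = 19 is in {19, 22, 14, 15}  ✓
8) alpha + eta = 10 + 14 = 24; 24 < 27  ✓
9) gamma = 19 is odd  ✓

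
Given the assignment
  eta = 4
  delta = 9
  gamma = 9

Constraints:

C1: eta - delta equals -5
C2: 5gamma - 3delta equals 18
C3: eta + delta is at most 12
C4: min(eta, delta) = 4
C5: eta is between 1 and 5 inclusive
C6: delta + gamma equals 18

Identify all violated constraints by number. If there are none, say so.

C1: eta - delta = 4 - 9 = -5  yes
C2: 5gamma - 3delta = 5(9) - 3(9) = 18  yes
C3: eta + delta = 4 + 9 = 13; 13 > 12, bound 12 not met  no
C4: min(4, 9) = 4  yes
C5: eta = 4 lies in [1, 5]  yes
C6: delta + gamma = 9 + 9 = 18  yes

No — constraint 3 is not satisfied.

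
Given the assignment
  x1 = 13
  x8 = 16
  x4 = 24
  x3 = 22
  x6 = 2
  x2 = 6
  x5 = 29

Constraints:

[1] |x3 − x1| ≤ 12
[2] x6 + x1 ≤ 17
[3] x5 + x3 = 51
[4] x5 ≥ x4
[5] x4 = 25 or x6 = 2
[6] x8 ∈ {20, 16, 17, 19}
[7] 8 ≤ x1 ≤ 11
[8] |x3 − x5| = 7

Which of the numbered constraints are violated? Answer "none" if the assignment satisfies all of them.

Constraint 7 is violated.

[1] |22 − 13| = 9; 9 ≤ 12 — satisfied.
[2] x6 + x1 = 2 + 13 = 15; 15 ≤ 17 — satisfied.
[3] x5 + x3 = 29 + 22 = 51 — satisfied.
[4] x5 = 29, x4 = 24; 29 ≥ 24 — satisfied.
[5] x4 = 24 ≠ 25, but x6 = 2 = 2 (second disjunct) — satisfied.
[6] x8 = 16 is in {20, 16, 17, 19} — satisfied.
[7] x1 = 13 is outside [8, 11] — violated.
[8] |22 − 29| = 7 — satisfied.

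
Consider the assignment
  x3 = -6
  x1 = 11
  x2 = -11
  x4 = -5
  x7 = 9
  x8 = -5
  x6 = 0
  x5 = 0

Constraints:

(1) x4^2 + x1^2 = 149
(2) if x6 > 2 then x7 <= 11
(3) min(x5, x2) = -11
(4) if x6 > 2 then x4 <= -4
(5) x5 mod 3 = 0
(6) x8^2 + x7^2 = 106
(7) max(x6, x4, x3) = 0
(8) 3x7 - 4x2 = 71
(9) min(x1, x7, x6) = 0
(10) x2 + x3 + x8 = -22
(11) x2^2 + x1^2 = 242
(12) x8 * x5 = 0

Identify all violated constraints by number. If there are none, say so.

(1) x4^2 + x1^2 = (-5)^2 + 11^2 = 25 + 121 = 146, not 149  fails
(2) x6 = 0, not > 2; antecedent false, conditional vacuously true  holds
(3) min(0, -11) = -11  holds
(4) x6 = 0, not > 2; antecedent false, conditional vacuously true  holds
(5) 0 mod 3 = 0  holds
(6) x8^2 + x7^2 = (-5)^2 + 9^2 = 25 + 81 = 106  holds
(7) max(0, -5, -6) = 0  holds
(8) 3x7 - 4x2 = 3(9) - 4(-11) = 71  holds
(9) min(11, 9, 0) = 0  holds
(10) x2 + x3 + x8 = -11 + (-6) + (-5) = -22  holds
(11) x2^2 + x1^2 = (-11)^2 + 11^2 = 121 + 121 = 242  holds
(12) x8 * x5 = -5 * 0 = 0  holds

Constraint 1 is violated.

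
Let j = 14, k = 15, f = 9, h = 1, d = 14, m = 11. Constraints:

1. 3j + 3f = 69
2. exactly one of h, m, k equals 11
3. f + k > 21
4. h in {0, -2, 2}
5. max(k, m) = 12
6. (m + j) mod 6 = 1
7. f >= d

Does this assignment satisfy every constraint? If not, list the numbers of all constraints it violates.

Constraints 4, 5, 7 are violated.

1. 3j + 3f = 3(14) + 3(9) = 69 — holds.
2. h=1, m=11, k=15; 1 of them equals 11 — holds.
3. f + k = 9 + 15 = 24; 24 > 21 — holds.
4. h = 1 is not in {0, -2, 2} — fails.
5. max(15, 11) = 15, not 12 — fails.
6. m + j = 25; 25 mod 6 = 1 — holds.
7. f = 9, d = 14; 9 < 14 (want ≥) — fails.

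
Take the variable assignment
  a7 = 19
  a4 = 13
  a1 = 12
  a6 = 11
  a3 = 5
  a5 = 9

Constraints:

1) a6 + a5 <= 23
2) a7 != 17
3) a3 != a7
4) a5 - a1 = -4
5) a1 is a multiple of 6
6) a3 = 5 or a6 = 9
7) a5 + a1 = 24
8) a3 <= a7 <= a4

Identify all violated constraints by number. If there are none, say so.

Constraints 4, 7, and 8 do not hold.

1) a6 + a5 = 11 + 9 = 20; 20 ≤ 23  yes
2) a7 = 19, and 19 ≠ 17  yes
3) a3 = 5, a7 = 19; distinct  yes
4) a5 - a1 = 9 - 12 = -3, not -4  no
5) 12 / 6 = 2, so 6 divides 12  yes
6) a3 = 5 = 5 (first disjunct)  yes
7) a5 + a1 = 9 + 12 = 21, not 24  no
8) values 5, 19, 13; a7 = 19 is not <= a4 = 13  no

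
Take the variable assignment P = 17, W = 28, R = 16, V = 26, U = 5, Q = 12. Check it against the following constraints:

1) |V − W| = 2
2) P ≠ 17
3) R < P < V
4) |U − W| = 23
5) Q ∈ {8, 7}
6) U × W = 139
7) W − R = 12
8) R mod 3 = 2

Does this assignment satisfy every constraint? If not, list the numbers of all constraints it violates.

The assignment fails constraints 2, 5, 6, and 8.

1) |26 − 28| = 2 — holds.
2) P = 17, but 17 is required to differ — does not hold.
3) values 16 < 17 < 26 — holds.
4) |5 − 28| = 23 — holds.
5) Q = 12 is not in {8, 7} — does not hold.
6) U × W = 5 × 28 = 140, not 139 — does not hold.
7) W − R = 28 − 16 = 12 — holds.
8) 16 mod 3 = 1, not 2 — does not hold.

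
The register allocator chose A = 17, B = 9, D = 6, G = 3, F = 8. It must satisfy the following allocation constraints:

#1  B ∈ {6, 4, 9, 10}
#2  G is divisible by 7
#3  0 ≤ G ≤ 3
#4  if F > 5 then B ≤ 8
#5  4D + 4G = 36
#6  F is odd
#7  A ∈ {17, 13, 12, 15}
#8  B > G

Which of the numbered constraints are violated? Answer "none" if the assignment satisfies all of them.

Constraints 2, 4, 6 are violated.

#1 B = 9 is in {6, 4, 9, 10} — satisfied.
#2 3 = 7×0 + 3, so 7 does not divide 3 — violated.
#3 G = 3 lies in [0, 3] — satisfied.
#4 F = 8 > 5, so we need B ≤ 8; but B = 9 > 8 — violated.
#5 4D + 4G = 4(6) + 4(3) = 36 — satisfied.
#6 F = 8 is even — violated.
#7 A = 17 is in {17, 13, 12, 15} — satisfied.
#8 B = 9, G = 3; 9 > 3 — satisfied.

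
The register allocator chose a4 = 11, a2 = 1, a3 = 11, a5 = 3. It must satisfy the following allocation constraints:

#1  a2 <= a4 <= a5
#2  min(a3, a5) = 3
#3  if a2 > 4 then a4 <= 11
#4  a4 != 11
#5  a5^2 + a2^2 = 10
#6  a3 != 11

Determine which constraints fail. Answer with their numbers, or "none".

Constraints 1, 4, and 6 are violated.

#1 values 1, 11, 3; a4 = 11 is not <= a5 = 3 — fails.
#2 min(11, 3) = 3 — holds.
#3 a2 = 1, not > 4; antecedent false, conditional vacuously true — holds.
#4 a4 = 11, but 11 is required to differ — fails.
#5 a5^2 + a2^2 = 3^2 + 1^2 = 9 + 1 = 10 — holds.
#6 a3 = 11, but 11 is required to differ — fails.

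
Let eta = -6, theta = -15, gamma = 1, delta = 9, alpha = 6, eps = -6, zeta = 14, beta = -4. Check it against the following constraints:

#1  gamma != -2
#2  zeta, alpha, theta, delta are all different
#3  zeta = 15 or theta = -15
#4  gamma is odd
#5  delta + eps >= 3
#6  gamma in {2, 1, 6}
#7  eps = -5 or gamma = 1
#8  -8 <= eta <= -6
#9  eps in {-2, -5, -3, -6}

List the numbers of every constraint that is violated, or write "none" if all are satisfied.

#1 gamma = 1, and 1 ≠ -2  ✓
#2 values 14, 6, -15, 9 are pairwise distinct  ✓
#3 zeta = 14 ≠ 15, but theta = -15 = -15 (second disjunct)  ✓
#4 gamma = 1 is odd  ✓
#5 delta + eps = 9 + (-6) = 3; 3 ≥ 3  ✓
#6 gamma = 1 is in {2, 1, 6}  ✓
#7 eps = -6 ≠ -5, but gamma = 1 = 1 (second disjunct)  ✓
#8 eta = -6 lies in [-8, -6]  ✓
#9 eps = -6 is in {-2, -5, -3, -6}  ✓

The assignment satisfies every constraint.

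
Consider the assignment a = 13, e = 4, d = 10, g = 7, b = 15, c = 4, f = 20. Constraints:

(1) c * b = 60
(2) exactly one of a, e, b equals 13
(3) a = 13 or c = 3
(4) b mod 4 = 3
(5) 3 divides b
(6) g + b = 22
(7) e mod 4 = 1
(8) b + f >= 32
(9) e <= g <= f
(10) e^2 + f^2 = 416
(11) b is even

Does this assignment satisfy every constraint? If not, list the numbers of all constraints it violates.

The assignment fails constraints 7, 11.

(1) c * b = 4 * 15 = 60  holds
(2) a=13, e=4, b=15; 1 of them equals 13  holds
(3) a = 13 = 13 (first disjunct)  holds
(4) 15 mod 4 = 3  holds
(5) 15 / 3 = 5, so 3 divides 15  holds
(6) g + b = 7 + 15 = 22  holds
(7) 4 mod 4 = 0, not 1  fails
(8) b + f = 15 + 20 = 35; 35 ≥ 32  holds
(9) values 4 <= 7 <= 20  holds
(10) e^2 + f^2 = 4^2 + 20^2 = 16 + 400 = 416  holds
(11) b = 15 is odd  fails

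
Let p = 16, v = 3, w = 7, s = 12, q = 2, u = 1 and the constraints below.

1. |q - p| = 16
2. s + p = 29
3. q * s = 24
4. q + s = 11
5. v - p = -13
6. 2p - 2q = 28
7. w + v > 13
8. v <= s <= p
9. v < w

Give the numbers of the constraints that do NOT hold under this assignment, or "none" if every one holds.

1. |2 - 16| = 14, not 16 — violated.
2. s + p = 12 + 16 = 28, not 29 — violated.
3. q * s = 2 * 12 = 24 — satisfied.
4. q + s = 2 + 12 = 14, not 11 — violated.
5. v - p = 3 - 16 = -13 — satisfied.
6. 2p - 2q = 2(16) - 2(2) = 28 — satisfied.
7. w + v = 7 + 3 = 10; 10 ≤ 13, bound 13 not met — violated.
8. values 3 <= 12 <= 16 — satisfied.
9. v = 3, w = 7; 3 < 7 — satisfied.

No — constraints 1, 2, 4, 7 are not satisfied.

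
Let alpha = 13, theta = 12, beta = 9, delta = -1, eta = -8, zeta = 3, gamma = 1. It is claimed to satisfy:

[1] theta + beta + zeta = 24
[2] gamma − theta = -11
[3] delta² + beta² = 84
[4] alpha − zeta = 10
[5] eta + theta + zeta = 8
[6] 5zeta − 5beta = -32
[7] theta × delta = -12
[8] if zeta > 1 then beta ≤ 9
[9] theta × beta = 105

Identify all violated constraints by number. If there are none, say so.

[1] theta + beta + zeta = 12 + 9 + 3 = 24 — holds.
[2] gamma − theta = 1 − 12 = -11 — holds.
[3] delta² + beta² = (-1)² + 9² = 1 + 81 = 82, not 84 — fails.
[4] alpha − zeta = 13 − 3 = 10 — holds.
[5] eta + theta + zeta = -8 + 12 + 3 = 7, not 8 — fails.
[6] 5zeta − 5beta = 5(3) − 5(9) = -30, not -32 — fails.
[7] theta × delta = 12 × (-1) = -12 — holds.
[8] zeta = 3 > 1, so we need beta ≤ 9; beta = 9 ≤ 9 — holds.
[9] theta × beta = 12 × 9 = 108, not 105 — fails.

Violated: 3, 5, 6, and 9.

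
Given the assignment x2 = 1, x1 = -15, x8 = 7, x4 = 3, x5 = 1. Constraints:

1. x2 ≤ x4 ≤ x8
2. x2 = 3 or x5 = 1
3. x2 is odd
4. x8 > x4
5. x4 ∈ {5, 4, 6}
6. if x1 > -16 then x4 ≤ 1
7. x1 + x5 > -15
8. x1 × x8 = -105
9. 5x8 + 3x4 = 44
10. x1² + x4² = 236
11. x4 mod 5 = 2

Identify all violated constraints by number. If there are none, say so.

Violated: 5, 6, 10, 11.

1. values 1 ≤ 3 ≤ 7 — holds.
2. x2 = 1 ≠ 3, but x5 = 1 = 1 (second disjunct) — holds.
3. x2 = 1 is odd — holds.
4. x8 = 7, x4 = 3; 7 > 3 — holds.
5. x4 = 3 is not in {5, 4, 6} — does not hold.
6. x1 = -15 > -16, so we need x4 ≤ 1; but x4 = 3 > 1 — does not hold.
7. x1 + x5 = -15 + 1 = -14; -14 > -15 — holds.
8. x1 × x8 = -15 × 7 = -105 — holds.
9. 5x8 + 3x4 = 5(7) + 3(3) = 44 — holds.
10. x1² + x4² = (-15)² + 3² = 225 + 9 = 234, not 236 — does not hold.
11. 3 mod 5 = 3, not 2 — does not hold.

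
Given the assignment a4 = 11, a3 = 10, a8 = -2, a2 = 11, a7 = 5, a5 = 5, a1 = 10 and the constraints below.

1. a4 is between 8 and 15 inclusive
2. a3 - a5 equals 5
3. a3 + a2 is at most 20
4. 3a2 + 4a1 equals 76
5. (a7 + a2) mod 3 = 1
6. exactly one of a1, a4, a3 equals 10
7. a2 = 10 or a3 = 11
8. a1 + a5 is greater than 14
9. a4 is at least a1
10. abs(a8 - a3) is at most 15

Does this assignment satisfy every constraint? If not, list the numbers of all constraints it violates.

1. a4 = 11 lies in [8, 15]  ✓
2. a3 - a5 = 10 - 5 = 5  ✓
3. a3 + a2 = 10 + 11 = 21; 21 > 20, bound 20 not met  ✗
4. 3a2 + 4a1 = 3(11) + 4(10) = 73, not 76  ✗
5. a7 + a2 = 16; 16 mod 3 = 1  ✓
6. a1=10, a4=11, a3=10; 2 of them equal 10, not exactly one  ✗
7. a2 = 11 ≠ 10 and a3 = 10 ≠ 11; both disjuncts false  ✗
8. a1 + a5 = 10 + 5 = 15; 15 > 14  ✓
9. a4 = 11, a1 = 10; 11 ≥ 10  ✓
10. abs(-2 - 10) = 12; 12 ≤ 15  ✓

Violated: 3, 4, 6, 7.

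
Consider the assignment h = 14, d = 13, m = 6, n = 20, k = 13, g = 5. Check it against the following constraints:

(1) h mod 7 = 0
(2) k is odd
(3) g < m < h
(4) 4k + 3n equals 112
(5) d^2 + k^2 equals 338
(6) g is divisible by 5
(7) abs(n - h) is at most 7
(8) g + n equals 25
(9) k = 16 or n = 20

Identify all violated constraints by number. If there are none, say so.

(1) 14 mod 7 = 0 — OK.
(2) k = 13 is odd — OK.
(3) values 5 < 6 < 14 — OK.
(4) 4k + 3n = 4(13) + 3(20) = 112 — OK.
(5) d^2 + k^2 = 13^2 + 13^2 = 169 + 169 = 338 — OK.
(6) 5 / 5 = 1, so 5 divides 5 — OK.
(7) abs(20 - 14) = 6; 6 ≤ 7 — OK.
(8) g + n = 5 + 20 = 25 — OK.
(9) k = 13 ≠ 16, but n = 20 = 20 (second disjunct) — OK.

All constraints are satisfied.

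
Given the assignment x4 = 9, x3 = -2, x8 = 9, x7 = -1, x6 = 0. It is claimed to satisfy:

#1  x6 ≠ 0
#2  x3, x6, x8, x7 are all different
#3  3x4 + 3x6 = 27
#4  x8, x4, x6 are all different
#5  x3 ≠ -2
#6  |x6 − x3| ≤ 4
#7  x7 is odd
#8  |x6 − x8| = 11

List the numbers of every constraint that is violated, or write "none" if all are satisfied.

Violated: 1, 4, 5, 8.

#1 x6 = 0, but 0 is required to differ  ✘
#2 values -2, 0, 9, -1 are pairwise distinct  ✔
#3 3x4 + 3x6 = 3(9) + 3(0) = 27  ✔
#4 x8 = x4 = 9, not all different  ✘
#5 x3 = -2, but -2 is required to differ  ✘
#6 |0 − (-2)| = 2; 2 ≤ 4  ✔
#7 x7 = -1 is odd  ✔
#8 |0 − 9| = 9, not 11  ✘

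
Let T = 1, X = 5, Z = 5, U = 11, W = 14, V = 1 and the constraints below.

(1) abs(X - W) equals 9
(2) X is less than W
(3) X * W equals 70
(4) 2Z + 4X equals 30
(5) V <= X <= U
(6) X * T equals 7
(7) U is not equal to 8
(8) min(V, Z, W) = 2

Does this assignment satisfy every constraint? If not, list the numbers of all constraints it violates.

Constraints 6 and 8 are violated.

(1) abs(5 - 14) = 9 — holds.
(2) X = 5, W = 14; 5 < 14 — holds.
(3) X * W = 5 * 14 = 70 — holds.
(4) 2Z + 4X = 2(5) + 4(5) = 30 — holds.
(5) values 1 <= 5 <= 11 — holds.
(6) X * T = 5 * 1 = 5, not 7 — fails.
(7) U = 11, and 11 ≠ 8 — holds.
(8) min(1, 5, 14) = 1, not 2 — fails.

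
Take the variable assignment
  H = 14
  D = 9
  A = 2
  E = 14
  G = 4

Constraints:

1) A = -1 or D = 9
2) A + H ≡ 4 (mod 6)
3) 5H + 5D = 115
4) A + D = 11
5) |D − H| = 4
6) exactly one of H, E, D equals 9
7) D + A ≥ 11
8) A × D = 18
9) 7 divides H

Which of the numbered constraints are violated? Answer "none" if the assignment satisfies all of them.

Constraint 5 does not hold.

1) A = 2 ≠ -1, but D = 9 = 9 (second disjunct)  yes
2) A + H = 16; 16 mod 6 = 4  yes
3) 5H + 5D = 5(14) + 5(9) = 115  yes
4) A + D = 2 + 9 = 11  yes
5) |9 − 14| = 5, not 4  no
6) H=14, E=14, D=9; 1 of them equals 9  yes
7) D + A = 9 + 2 = 11; 11 ≥ 11  yes
8) A × D = 2 × 9 = 18  yes
9) 14 / 7 = 2, so 7 divides 14  yes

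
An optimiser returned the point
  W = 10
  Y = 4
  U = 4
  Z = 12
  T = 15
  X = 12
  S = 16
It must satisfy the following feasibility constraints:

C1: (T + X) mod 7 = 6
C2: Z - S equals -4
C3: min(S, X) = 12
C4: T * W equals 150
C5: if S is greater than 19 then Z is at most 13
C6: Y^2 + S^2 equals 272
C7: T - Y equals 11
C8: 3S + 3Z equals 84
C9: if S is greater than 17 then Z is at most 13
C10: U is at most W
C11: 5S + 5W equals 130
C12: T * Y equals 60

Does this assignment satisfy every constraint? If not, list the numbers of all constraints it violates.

The assignment satisfies every constraint.

C1: T + X = 27; 27 mod 7 = 6 — holds.
C2: Z - S = 12 - 16 = -4 — holds.
C3: min(16, 12) = 12 — holds.
C4: T * W = 15 * 10 = 150 — holds.
C5: S = 16, not > 19; antecedent false, conditional vacuously true — holds.
C6: Y^2 + S^2 = 4^2 + 16^2 = 16 + 256 = 272 — holds.
C7: T - Y = 15 - 4 = 11 — holds.
C8: 3S + 3Z = 3(16) + 3(12) = 84 — holds.
C9: S = 16, not > 17; antecedent false, conditional vacuously true — holds.
C10: U = 4, W = 10; 4 ≤ 10 — holds.
C11: 5S + 5W = 5(16) + 5(10) = 130 — holds.
C12: T * Y = 15 * 4 = 60 — holds.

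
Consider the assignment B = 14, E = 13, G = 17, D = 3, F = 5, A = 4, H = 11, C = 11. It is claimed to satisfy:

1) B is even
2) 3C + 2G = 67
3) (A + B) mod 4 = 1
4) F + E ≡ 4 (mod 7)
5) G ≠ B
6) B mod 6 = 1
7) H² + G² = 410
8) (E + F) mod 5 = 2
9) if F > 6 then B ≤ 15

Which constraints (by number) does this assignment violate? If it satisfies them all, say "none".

1) B = 14 is even  ✔
2) 3C + 2G = 3(11) + 2(17) = 67  ✔
3) A + B = 18; 18 mod 4 = 2, not 1  ✘
4) F + E = 18; 18 mod 7 = 4  ✔
5) G = 17, B = 14; distinct  ✔
6) 14 mod 6 = 2, not 1  ✘
7) H² + G² = 11² + 17² = 121 + 289 = 410  ✔
8) E + F = 18; 18 mod 5 = 3, not 2  ✘
9) F = 5, not > 6; antecedent false, conditional vacuously true  ✔

No — constraints 3, 6, 8 are not satisfied.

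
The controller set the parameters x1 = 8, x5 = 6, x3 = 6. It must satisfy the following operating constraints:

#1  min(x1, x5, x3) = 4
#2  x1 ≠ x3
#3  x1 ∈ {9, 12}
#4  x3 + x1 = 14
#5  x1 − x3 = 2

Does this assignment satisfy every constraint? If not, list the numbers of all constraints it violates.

#1 min(8, 6, 6) = 6, not 4  no
#2 x1 = 8, x3 = 6; distinct  yes
#3 x1 = 8 is not in {9, 12}  no
#4 x3 + x1 = 6 + 8 = 14  yes
#5 x1 − x3 = 8 − 6 = 2  yes

Violated: 1 and 3.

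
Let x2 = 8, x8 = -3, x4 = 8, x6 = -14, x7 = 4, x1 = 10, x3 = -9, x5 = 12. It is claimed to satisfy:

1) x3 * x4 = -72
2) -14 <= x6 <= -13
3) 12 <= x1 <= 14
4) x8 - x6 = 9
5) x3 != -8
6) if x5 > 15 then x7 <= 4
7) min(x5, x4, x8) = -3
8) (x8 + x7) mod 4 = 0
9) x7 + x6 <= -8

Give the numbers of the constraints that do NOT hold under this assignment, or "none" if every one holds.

Constraints 3, 4, 8 are violated.

1) x3 * x4 = -9 * 8 = -72  ✓
2) x6 = -14 lies in [-14, -13]  ✓
3) x1 = 10 is outside [12, 14]  ✗
4) x8 - x6 = -3 - (-14) = 11, not 9  ✗
5) x3 = -9, and -9 ≠ -8  ✓
6) x5 = 12, not > 15; antecedent false, conditional vacuously true  ✓
7) min(12, 8, -3) = -3  ✓
8) x8 + x7 = 1; 1 mod 4 = 1, not 0  ✗
9) x7 + x6 = 4 + (-14) = -10; -10 ≤ -8  ✓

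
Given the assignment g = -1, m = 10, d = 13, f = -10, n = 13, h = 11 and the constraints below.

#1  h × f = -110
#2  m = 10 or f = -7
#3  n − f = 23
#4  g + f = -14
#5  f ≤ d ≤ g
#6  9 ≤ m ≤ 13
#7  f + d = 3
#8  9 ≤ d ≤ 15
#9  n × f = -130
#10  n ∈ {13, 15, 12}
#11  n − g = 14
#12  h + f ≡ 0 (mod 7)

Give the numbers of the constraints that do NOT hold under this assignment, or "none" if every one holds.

Constraints 4, 5, and 12 do not hold.

#1 h × f = 11 × (-10) = -110 — satisfied.
#2 m = 10 = 10 (first disjunct) — satisfied.
#3 n − f = 13 − (-10) = 23 — satisfied.
#4 g + f = -1 + (-10) = -11, not -14 — violated.
#5 values -10, 13, -1; d = 13 is not ≤ g = -1 — violated.
#6 m = 10 lies in [9, 13] — satisfied.
#7 f + d = -10 + 13 = 3 — satisfied.
#8 d = 13 lies in [9, 15] — satisfied.
#9 n × f = 13 × (-10) = -130 — satisfied.
#10 n = 13 is in {13, 15, 12} — satisfied.
#11 n − g = 13 − (-1) = 14 — satisfied.
#12 h + f = 1; 1 mod 7 = 1, not 0 — violated.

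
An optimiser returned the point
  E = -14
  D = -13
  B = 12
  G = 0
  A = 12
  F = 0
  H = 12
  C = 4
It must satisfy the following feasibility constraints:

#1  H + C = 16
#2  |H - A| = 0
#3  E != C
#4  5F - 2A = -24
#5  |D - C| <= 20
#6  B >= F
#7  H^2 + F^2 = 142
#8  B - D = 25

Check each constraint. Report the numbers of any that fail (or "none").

Constraint 7 is violated.

#1 H + C = 12 + 4 = 16 — satisfied.
#2 |12 - 12| = 0 — satisfied.
#3 E = -14, C = 4; distinct — satisfied.
#4 5F - 2A = 5(0) - 2(12) = -24 — satisfied.
#5 |-13 - 4| = 17; 17 ≤ 20 — satisfied.
#6 B = 12, F = 0; 12 ≥ 0 — satisfied.
#7 H^2 + F^2 = 12^2 + 0^2 = 144 + 0 = 144, not 142 — violated.
#8 B - D = 12 - (-13) = 25 — satisfied.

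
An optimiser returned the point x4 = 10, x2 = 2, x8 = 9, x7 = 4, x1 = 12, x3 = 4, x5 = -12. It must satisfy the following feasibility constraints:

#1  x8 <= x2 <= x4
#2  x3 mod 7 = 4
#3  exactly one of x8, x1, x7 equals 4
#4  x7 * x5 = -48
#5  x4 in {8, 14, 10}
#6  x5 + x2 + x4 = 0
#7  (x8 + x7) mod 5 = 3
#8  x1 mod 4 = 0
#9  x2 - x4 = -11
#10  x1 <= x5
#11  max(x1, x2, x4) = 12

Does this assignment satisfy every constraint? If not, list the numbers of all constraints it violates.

The assignment fails constraints 1, 9, and 10.

#1 values 9, 2, 10; x8 = 9 is not <= x2 = 2  false
#2 4 mod 7 = 4  true
#3 x8=9, x1=12, x7=4; 1 of them equals 4  true
#4 x7 * x5 = 4 * (-12) = -48  true
#5 x4 = 10 is in {8, 14, 10}  true
#6 x5 + x2 + x4 = -12 + 2 + 10 = 0  true
#7 x8 + x7 = 13; 13 mod 5 = 3  true
#8 12 mod 4 = 0  true
#9 x2 - x4 = 2 - 10 = -8, not -11  false
#10 x1 = 12, x5 = -12; 12 > -12 (want ≤)  false
#11 max(12, 2, 10) = 12  true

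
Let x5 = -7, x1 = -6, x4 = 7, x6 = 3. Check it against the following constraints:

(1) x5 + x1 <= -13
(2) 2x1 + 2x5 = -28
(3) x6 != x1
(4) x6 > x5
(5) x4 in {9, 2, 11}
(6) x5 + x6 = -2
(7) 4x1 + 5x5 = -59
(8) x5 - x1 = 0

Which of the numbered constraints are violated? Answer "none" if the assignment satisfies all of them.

(1) x5 + x1 = -7 + (-6) = -13; -13 ≤ -13  ✓
(2) 2x1 + 2x5 = 2(-6) + 2(-7) = -26, not -28  ✗
(3) x6 = 3, x1 = -6; distinct  ✓
(4) x6 = 3, x5 = -7; 3 > -7  ✓
(5) x4 = 7 is not in {9, 2, 11}  ✗
(6) x5 + x6 = -7 + 3 = -4, not -2  ✗
(7) 4x1 + 5x5 = 4(-6) + 5(-7) = -59  ✓
(8) x5 - x1 = -7 - (-6) = -1, not 0  ✗

No — constraints 2, 5, 6, 8 are not satisfied.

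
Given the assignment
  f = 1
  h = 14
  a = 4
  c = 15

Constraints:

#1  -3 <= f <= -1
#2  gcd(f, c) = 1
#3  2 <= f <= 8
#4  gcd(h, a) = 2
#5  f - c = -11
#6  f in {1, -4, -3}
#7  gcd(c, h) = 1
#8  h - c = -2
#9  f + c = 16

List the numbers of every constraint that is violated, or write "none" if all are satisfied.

#1 f = 1 is outside [-3, -1] — violated.
#2 gcd(1, 15) = 1 — satisfied.
#3 f = 1 is outside [2, 8] — violated.
#4 gcd(14, 4) = 2 — satisfied.
#5 f - c = 1 - 15 = -14, not -11 — violated.
#6 f = 1 is in {1, -4, -3} — satisfied.
#7 gcd(15, 14) = 1 — satisfied.
#8 h - c = 14 - 15 = -1, not -2 — violated.
#9 f + c = 1 + 15 = 16 — satisfied.

Constraints 1, 3, 5, 8 are violated.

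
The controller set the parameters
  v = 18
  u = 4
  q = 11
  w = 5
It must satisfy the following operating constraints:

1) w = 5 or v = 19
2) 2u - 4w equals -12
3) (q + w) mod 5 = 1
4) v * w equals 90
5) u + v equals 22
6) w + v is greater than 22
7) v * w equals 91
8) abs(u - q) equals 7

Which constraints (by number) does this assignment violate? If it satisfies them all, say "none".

Constraint 7 is violated.

1) w = 5 = 5 (first disjunct)  true
2) 2u - 4w = 2(4) - 4(5) = -12  true
3) q + w = 16; 16 mod 5 = 1  true
4) v * w = 18 * 5 = 90  true
5) u + v = 4 + 18 = 22  true
6) w + v = 5 + 18 = 23; 23 > 22  true
7) v * w = 18 * 5 = 90, not 91  false
8) abs(4 - 11) = 7  true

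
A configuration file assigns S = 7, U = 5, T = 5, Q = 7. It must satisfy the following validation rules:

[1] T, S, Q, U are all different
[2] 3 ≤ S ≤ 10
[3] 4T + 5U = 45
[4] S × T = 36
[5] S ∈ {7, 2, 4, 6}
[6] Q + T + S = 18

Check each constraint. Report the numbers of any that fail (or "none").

Constraints 1, 4, 6 do not hold.

[1] S = Q = 7, not all different  no
[2] S = 7 lies in [3, 10]  yes
[3] 4T + 5U = 4(5) + 5(5) = 45  yes
[4] S × T = 7 × 5 = 35, not 36  no
[5] S = 7 is in {7, 2, 4, 6}  yes
[6] Q + T + S = 7 + 5 + 7 = 19, not 18  no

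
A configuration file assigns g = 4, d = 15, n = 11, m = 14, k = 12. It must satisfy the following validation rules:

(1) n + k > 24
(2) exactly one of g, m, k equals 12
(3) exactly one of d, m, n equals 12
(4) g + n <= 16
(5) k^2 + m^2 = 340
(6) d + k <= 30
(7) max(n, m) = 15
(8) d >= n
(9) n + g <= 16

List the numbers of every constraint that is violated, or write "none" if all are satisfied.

Constraints 1, 3, and 7 do not hold.

(1) n + k = 11 + 12 = 23; 23 ≤ 24, bound 24 not met — does not hold.
(2) g=4, m=14, k=12; 1 of them equals 12 — holds.
(3) d=15, m=14, n=11; 0 of them equal 12, not exactly one — does not hold.
(4) g + n = 4 + 11 = 15; 15 ≤ 16 — holds.
(5) k^2 + m^2 = 12^2 + 14^2 = 144 + 196 = 340 — holds.
(6) d + k = 15 + 12 = 27; 27 ≤ 30 — holds.
(7) max(11, 14) = 14, not 15 — does not hold.
(8) d = 15, n = 11; 15 ≥ 11 — holds.
(9) n + g = 11 + 4 = 15; 15 ≤ 16 — holds.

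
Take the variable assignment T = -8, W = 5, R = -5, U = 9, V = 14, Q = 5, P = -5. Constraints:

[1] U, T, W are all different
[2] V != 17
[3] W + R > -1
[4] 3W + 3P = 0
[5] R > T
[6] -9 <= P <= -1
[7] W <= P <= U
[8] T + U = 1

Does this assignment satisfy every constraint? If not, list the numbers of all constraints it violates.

The assignment fails constraint 7.

[1] values 9, -8, 5 are pairwise distinct  holds
[2] V = 14, and 14 ≠ 17  holds
[3] W + R = 5 + (-5) = 0; 0 > -1  holds
[4] 3W + 3P = 3(5) + 3(-5) = 0  holds
[5] R = -5, T = -8; -5 > -8  holds
[6] P = -5 lies in [-9, -1]  holds
[7] values 5, -5, 9; W = 5 is not <= P = -5  fails
[8] T + U = -8 + 9 = 1  holds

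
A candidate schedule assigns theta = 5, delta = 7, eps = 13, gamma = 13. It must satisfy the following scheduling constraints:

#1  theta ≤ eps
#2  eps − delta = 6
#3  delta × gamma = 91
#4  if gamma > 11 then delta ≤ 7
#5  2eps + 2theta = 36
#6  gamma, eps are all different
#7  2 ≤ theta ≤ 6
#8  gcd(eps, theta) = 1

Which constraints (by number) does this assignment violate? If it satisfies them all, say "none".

The assignment fails constraint 6.

#1 theta = 5, eps = 13; 5 ≤ 13 — holds.
#2 eps − delta = 13 − 7 = 6 — holds.
#3 delta × gamma = 7 × 13 = 91 — holds.
#4 gamma = 13 > 11, so we need delta ≤ 7; delta = 7 ≤ 7 — holds.
#5 2eps + 2theta = 2(13) + 2(5) = 36 — holds.
#6 gamma = eps = 13, not all different — does not hold.
#7 theta = 5 lies in [2, 6] — holds.
#8 gcd(13, 5) = 1 — holds.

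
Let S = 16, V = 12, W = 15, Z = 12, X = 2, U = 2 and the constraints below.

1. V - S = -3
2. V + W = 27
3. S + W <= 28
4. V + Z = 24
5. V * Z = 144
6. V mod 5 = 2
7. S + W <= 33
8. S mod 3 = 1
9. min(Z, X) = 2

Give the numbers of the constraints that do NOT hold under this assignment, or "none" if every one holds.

Constraints 1, 3 are violated.

1. V - S = 12 - 16 = -4, not -3 — violated.
2. V + W = 12 + 15 = 27 — OK.
3. S + W = 16 + 15 = 31; 31 > 28, bound 28 not met — violated.
4. V + Z = 12 + 12 = 24 — OK.
5. V * Z = 12 * 12 = 144 — OK.
6. 12 mod 5 = 2 — OK.
7. S + W = 16 + 15 = 31; 31 ≤ 33 — OK.
8. 16 mod 3 = 1 — OK.
9. min(12, 2) = 2 — OK.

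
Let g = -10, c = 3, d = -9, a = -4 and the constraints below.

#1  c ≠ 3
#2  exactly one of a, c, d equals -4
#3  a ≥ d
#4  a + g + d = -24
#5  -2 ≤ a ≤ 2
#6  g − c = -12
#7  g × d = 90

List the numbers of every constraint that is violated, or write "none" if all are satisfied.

No — constraints 1, 4, 5, and 6 are not satisfied.

#1 c = 3, but 3 is required to differ — violated.
#2 a=-4, c=3, d=-9; 1 of them equals -4 — OK.
#3 a = -4, d = -9; -4 ≥ -9 — OK.
#4 a + g + d = -4 + (-10) + (-9) = -23, not -24 — violated.
#5 a = -4 is outside [-2, 2] — violated.
#6 g − c = -10 − 3 = -13, not -12 — violated.
#7 g × d = -10 × (-9) = 90 — OK.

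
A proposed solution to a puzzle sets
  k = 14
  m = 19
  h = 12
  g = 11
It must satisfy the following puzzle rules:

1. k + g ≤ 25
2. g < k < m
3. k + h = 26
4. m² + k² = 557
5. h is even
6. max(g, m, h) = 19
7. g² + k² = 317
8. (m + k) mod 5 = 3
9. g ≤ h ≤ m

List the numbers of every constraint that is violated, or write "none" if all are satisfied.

None — every constraint holds.

1. k + g = 14 + 11 = 25; 25 ≤ 25 — OK.
2. values 11 < 14 < 19 — OK.
3. k + h = 14 + 12 = 26 — OK.
4. m² + k² = 19² + 14² = 361 + 196 = 557 — OK.
5. h = 12 is even — OK.
6. max(11, 19, 12) = 19 — OK.
7. g² + k² = 11² + 14² = 121 + 196 = 317 — OK.
8. m + k = 33; 33 mod 5 = 3 — OK.
9. values 11 ≤ 12 ≤ 19 — OK.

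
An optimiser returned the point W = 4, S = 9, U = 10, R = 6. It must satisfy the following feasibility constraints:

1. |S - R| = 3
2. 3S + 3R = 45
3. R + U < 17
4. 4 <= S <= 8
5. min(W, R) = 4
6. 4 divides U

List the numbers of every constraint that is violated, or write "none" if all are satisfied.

No — constraints 4, 6 are not satisfied.

1. |9 - 6| = 3 — holds.
2. 3S + 3R = 3(9) + 3(6) = 45 — holds.
3. R + U = 6 + 10 = 16; 16 < 17 — holds.
4. S = 9 is outside [4, 8] — does not hold.
5. min(4, 6) = 4 — holds.
6. 10 = 4*2 + 2, so 4 does not divide 10 — does not hold.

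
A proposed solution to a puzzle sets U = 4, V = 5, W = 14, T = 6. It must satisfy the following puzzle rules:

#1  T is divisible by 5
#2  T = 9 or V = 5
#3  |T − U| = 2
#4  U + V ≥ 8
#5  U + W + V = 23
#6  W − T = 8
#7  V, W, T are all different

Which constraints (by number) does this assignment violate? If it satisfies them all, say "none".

No — constraint 1 is not satisfied.

#1 6 = 5×1 + 1, so 5 does not divide 6  no
#2 T = 6 ≠ 9, but V = 5 = 5 (second disjunct)  yes
#3 |6 − 4| = 2  yes
#4 U + V = 4 + 5 = 9; 9 ≥ 8  yes
#5 U + W + V = 4 + 14 + 5 = 23  yes
#6 W − T = 14 − 6 = 8  yes
#7 values 5, 14, 6 are pairwise distinct  yes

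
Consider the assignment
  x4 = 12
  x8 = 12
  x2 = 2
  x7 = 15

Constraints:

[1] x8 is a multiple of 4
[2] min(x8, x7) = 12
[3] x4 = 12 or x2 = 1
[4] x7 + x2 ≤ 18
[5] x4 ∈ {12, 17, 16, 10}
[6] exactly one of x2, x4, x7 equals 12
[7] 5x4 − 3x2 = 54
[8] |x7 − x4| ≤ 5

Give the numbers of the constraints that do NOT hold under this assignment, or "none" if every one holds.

[1] 12 / 4 = 3, so 4 divides 12 — holds.
[2] min(12, 15) = 12 — holds.
[3] x4 = 12 = 12 (first disjunct) — holds.
[4] x7 + x2 = 15 + 2 = 17; 17 ≤ 18 — holds.
[5] x4 = 12 is in {12, 17, 16, 10} — holds.
[6] x2=2, x4=12, x7=15; 1 of them equals 12 — holds.
[7] 5x4 − 3x2 = 5(12) − 3(2) = 54 — holds.
[8] |15 − 12| = 3; 3 ≤ 5 — holds.

All constraints are satisfied.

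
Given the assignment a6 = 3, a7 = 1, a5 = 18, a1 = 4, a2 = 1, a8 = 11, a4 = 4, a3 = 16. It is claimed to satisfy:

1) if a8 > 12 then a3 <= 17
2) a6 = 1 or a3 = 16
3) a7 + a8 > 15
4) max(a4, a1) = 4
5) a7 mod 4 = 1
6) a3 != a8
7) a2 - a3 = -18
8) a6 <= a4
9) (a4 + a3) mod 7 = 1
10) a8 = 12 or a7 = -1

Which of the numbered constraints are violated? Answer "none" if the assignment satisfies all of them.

Violated: 3, 7, 9, and 10.

1) a8 = 11, not > 12; antecedent false, conditional vacuously true — OK.
2) a6 = 3 ≠ 1, but a3 = 16 = 16 (second disjunct) — OK.
3) a7 + a8 = 1 + 11 = 12; 12 ≤ 15, bound 15 not met — violated.
4) max(4, 4) = 4 — OK.
5) 1 mod 4 = 1 — OK.
6) a3 = 16, a8 = 11; distinct — OK.
7) a2 - a3 = 1 - 16 = -15, not -18 — violated.
8) a6 = 3, a4 = 4; 3 ≤ 4 — OK.
9) a4 + a3 = 20; 20 mod 7 = 6, not 1 — violated.
10) a8 = 11 ≠ 12 and a7 = 1 ≠ -1; both disjuncts false — violated.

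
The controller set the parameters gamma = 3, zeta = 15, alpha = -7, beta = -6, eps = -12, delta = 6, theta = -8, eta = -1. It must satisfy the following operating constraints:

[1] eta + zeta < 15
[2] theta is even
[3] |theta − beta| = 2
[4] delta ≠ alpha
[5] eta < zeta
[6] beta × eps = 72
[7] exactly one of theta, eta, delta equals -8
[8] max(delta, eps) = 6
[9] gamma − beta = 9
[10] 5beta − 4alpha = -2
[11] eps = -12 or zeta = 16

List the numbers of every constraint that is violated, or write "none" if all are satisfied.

Yes — all constraints hold.

[1] eta + zeta = -1 + 15 = 14; 14 < 15 — holds.
[2] theta = -8 is even — holds.
[3] |-8 − (-6)| = 2 — holds.
[4] delta = 6, alpha = -7; distinct — holds.
[5] eta = -1, zeta = 15; -1 < 15 — holds.
[6] beta × eps = -6 × (-12) = 72 — holds.
[7] theta=-8, eta=-1, delta=6; 1 of them equals -8 — holds.
[8] max(6, -12) = 6 — holds.
[9] gamma − beta = 3 − (-6) = 9 — holds.
[10] 5beta − 4alpha = 5(-6) − 4(-7) = -2 — holds.
[11] eps = -12 = -12 (first disjunct) — holds.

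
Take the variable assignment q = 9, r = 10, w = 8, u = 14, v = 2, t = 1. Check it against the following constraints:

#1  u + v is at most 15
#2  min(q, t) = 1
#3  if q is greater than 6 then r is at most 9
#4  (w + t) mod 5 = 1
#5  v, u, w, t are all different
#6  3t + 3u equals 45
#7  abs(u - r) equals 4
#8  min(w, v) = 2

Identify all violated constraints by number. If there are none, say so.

Violated: 1, 3, and 4.

#1 u + v = 14 + 2 = 16; 16 > 15, bound 15 not met — violated.
#2 min(9, 1) = 1 — OK.
#3 q = 9 > 6, so we need r ≤ 9; but r = 10 > 9 — violated.
#4 w + t = 9; 9 mod 5 = 4, not 1 — violated.
#5 values 2, 14, 8, 1 are pairwise distinct — OK.
#6 3t + 3u = 3(1) + 3(14) = 45 — OK.
#7 abs(14 - 10) = 4 — OK.
#8 min(8, 2) = 2 — OK.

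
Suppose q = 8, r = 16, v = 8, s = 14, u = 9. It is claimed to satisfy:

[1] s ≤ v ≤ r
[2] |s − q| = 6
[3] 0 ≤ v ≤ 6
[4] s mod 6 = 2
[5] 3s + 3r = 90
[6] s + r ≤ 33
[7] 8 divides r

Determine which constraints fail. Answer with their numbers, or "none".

[1] values 14, 8, 16; s = 14 is not ≤ v = 8 — does not hold.
[2] |14 − 8| = 6 — holds.
[3] v = 8 is outside [0, 6] — does not hold.
[4] 14 mod 6 = 2 — holds.
[5] 3s + 3r = 3(14) + 3(16) = 90 — holds.
[6] s + r = 14 + 16 = 30; 30 ≤ 33 — holds.
[7] 16 / 8 = 2, so 8 divides 16 — holds.

Constraints 1, 3 are violated.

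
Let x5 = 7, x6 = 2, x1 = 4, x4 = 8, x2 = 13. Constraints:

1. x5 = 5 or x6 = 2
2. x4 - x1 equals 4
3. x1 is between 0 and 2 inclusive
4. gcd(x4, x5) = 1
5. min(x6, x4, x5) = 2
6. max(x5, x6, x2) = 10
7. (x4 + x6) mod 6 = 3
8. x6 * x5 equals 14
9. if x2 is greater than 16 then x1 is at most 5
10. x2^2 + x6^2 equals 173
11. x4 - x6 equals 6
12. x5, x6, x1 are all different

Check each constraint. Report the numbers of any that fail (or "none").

Constraints 3, 6, 7 are violated.

1. x5 = 7 ≠ 5, but x6 = 2 = 2 (second disjunct) — satisfied.
2. x4 - x1 = 8 - 4 = 4 — satisfied.
3. x1 = 4 is outside [0, 2] — violated.
4. gcd(8, 7) = 1 — satisfied.
5. min(2, 8, 7) = 2 — satisfied.
6. max(7, 2, 13) = 13, not 10 — violated.
7. x4 + x6 = 10; 10 mod 6 = 4, not 3 — violated.
8. x6 * x5 = 2 * 7 = 14 — satisfied.
9. x2 = 13, not > 16; antecedent false, conditional vacuously true — satisfied.
10. x2^2 + x6^2 = 13^2 + 2^2 = 169 + 4 = 173 — satisfied.
11. x4 - x6 = 8 - 2 = 6 — satisfied.
12. values 7, 2, 4 are pairwise distinct — satisfied.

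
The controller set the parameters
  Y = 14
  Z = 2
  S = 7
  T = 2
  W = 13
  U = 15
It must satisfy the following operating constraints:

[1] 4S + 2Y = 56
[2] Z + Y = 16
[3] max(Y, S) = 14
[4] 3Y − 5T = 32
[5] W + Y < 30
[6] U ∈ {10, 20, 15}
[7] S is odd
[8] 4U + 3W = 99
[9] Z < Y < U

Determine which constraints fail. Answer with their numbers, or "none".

The assignment satisfies every constraint.

[1] 4S + 2Y = 4(7) + 2(14) = 56  OK
[2] Z + Y = 2 + 14 = 16  OK
[3] max(14, 7) = 14  OK
[4] 3Y − 5T = 3(14) − 5(2) = 32  OK
[5] W + Y = 13 + 14 = 27; 27 < 30  OK
[6] U = 15 is in {10, 20, 15}  OK
[7] S = 7 is odd  OK
[8] 4U + 3W = 4(15) + 3(13) = 99  OK
[9] values 2 < 14 < 15  OK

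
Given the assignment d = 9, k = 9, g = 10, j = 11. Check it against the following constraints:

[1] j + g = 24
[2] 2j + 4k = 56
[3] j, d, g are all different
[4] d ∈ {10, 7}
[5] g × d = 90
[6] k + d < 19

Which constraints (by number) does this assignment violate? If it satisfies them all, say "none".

The assignment fails constraints 1, 2, and 4.

[1] j + g = 11 + 10 = 21, not 24 — violated.
[2] 2j + 4k = 2(11) + 4(9) = 58, not 56 — violated.
[3] values 11, 9, 10 are pairwise distinct — satisfied.
[4] d = 9 is not in {10, 7} — violated.
[5] g × d = 10 × 9 = 90 — satisfied.
[6] k + d = 9 + 9 = 18; 18 < 19 — satisfied.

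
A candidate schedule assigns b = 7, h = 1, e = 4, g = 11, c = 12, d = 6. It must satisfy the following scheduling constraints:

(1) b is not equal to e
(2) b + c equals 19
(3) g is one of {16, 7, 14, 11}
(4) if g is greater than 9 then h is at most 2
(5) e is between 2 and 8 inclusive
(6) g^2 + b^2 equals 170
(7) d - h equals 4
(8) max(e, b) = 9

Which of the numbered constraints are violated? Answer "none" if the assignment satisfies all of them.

(1) b = 7, e = 4; distinct  yes
(2) b + c = 7 + 12 = 19  yes
(3) g = 11 is in {16, 7, 14, 11}  yes
(4) g = 11 > 9, so we need h ≤ 2; h = 1 ≤ 2  yes
(5) e = 4 lies in [2, 8]  yes
(6) g^2 + b^2 = 11^2 + 7^2 = 121 + 49 = 170  yes
(7) d - h = 6 - 1 = 5, not 4  no
(8) max(4, 7) = 7, not 9  no

Constraints 7 and 8 do not hold.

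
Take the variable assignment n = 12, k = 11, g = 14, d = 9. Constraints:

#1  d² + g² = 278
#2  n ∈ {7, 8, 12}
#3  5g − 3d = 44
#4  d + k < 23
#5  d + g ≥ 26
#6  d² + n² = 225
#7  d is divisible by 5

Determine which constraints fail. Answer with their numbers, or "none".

Violated: 1, 3, 5, and 7.

#1 d² + g² = 9² + 14² = 81 + 196 = 277, not 278 — violated.
#2 n = 12 is in {7, 8, 12} — OK.
#3 5g − 3d = 5(14) − 3(9) = 43, not 44 — violated.
#4 d + k = 9 + 11 = 20; 20 < 23 — OK.
#5 d + g = 9 + 14 = 23; 23 < 26, bound 26 not met — violated.
#6 d² + n² = 9² + 12² = 81 + 144 = 225 — OK.
#7 9 = 5×1 + 4, so 5 does not divide 9 — violated.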